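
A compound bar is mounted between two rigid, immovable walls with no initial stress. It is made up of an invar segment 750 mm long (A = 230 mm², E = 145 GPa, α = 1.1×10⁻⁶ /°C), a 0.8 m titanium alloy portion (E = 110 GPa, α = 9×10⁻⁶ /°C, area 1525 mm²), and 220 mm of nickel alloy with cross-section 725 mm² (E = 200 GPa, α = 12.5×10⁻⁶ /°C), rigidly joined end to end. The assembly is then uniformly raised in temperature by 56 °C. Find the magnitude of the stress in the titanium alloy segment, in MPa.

σ ≈ 13.8 MPa (compressive)

Free thermal expansion of the whole bar: Σ αᵢΔT Lᵢ = 1.1×10⁻⁶×56×750 + 9×10⁻⁶×56×800 + 12.5×10⁻⁶×56×220 = 0.6034 mm.
The rigid supports impose zero overall length change; the single axial force P common to all segments must satisfy P Σ Lᵢ/(AᵢEᵢ) = δ_free.
The series flexibility is Σ Lᵢ/(AᵢEᵢ) = 750/(230×145×10³) + 800/(1525×110×10³) + 220/(725×200×10³) = 2.877×10⁻⁵ mm/N.
So P = 0.6034 / 2.877×10⁻⁵ = 20.97 kN, compressive.
σ_{titanium alloy} = P / A = 20970 / 1525 = 13.75 MPa.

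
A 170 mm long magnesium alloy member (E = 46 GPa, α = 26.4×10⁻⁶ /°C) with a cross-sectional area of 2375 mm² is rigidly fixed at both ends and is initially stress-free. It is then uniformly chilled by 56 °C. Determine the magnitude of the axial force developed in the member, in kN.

With zero net strain, σ = E·αΔT = 46 GPa × 26.4×10⁻⁶ × 56 = 68.01 MPa.
Then P = σA = 68.01 × 2375 mm² = 161.5 kN, tensile.

P ≈ 162 kN (tensile)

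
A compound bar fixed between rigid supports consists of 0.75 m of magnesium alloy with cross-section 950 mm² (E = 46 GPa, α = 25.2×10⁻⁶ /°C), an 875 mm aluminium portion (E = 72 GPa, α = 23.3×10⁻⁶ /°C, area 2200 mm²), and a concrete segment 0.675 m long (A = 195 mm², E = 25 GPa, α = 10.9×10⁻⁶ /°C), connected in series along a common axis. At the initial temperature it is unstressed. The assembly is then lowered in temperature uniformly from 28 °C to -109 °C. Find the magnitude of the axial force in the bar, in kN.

Free thermal contraction of the whole bar: Σ αᵢΔT Lᵢ = 25.2×10⁻⁶×137×750 + 23.3×10⁻⁶×137×875 + 10.9×10⁻⁶×137×675 = 6.39 mm.
The walls prevent any net length change, so an axial force P (same in every segment) develops. Compatibility: P · Σ Lᵢ/(AᵢEᵢ) = δ_free.
Σ Lᵢ/(AᵢEᵢ) = 750/(950×46×10³) + 875/(2200×72×10³) + 675/(195×25×10³) = 0.0001611 mm/N.
So P = 6.39 / 0.0001611 = 39.66 kN, tensile.

P ≈ 39.7 kN (tensile)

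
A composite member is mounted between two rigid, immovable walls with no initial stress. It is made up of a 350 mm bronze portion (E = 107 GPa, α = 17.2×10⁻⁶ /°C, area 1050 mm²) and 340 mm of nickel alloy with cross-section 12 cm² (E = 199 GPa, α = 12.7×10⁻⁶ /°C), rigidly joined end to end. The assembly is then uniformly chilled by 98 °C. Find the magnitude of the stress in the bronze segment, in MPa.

If the supports were absent, the total length change would be Σ αᵢΔT Lᵢ = 17.2×10⁻⁶×98×350 + 12.7×10⁻⁶×98×340 = 1.013 mm.
The walls prevent any net length change, so an axial force P (same in every segment) develops. Compatibility: P · Σ Lᵢ/(AᵢEᵢ) = δ_free.
Σ Lᵢ/(AᵢEᵢ) = 350/(1050×107×10³) + 340/(1200×199×10³) = 4.539×10⁻⁶ mm/N.
So P = 1.013 / 4.539×10⁻⁶ = 223.2 kN, tensile.
σ_{bronze} = P / A = 223200 / 1050 = 212.6 MPa.

σ ≈ 213 MPa (tensile)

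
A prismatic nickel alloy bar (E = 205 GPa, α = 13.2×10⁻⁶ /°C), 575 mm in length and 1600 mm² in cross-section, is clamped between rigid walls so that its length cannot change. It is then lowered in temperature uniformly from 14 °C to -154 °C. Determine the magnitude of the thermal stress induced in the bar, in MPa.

σ ≈ 455 MPa (tensile)

Because both ends are immovable the net strain is zero, and the suppressed thermal strain is αΔT = 13.2×10⁻⁶ × 168 = 2217.6×10⁻⁶.
Hence σ = E·αΔT = 205×10³ × 2217.6×10⁻⁶ = 454.6 MPa, tensile.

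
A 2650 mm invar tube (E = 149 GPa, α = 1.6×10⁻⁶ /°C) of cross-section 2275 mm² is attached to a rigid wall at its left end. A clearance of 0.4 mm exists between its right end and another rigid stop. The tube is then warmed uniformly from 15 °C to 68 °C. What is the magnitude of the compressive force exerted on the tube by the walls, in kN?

P ≈ 0 kN

Free thermal elongation = αΔT L = 1.6×10⁻⁶ × 53 × 2650 = 0.2247 mm.
Since δ_free = 0.225 mm is less than the 0.4 mm gap, the tube never touches the wall. No axial force develops.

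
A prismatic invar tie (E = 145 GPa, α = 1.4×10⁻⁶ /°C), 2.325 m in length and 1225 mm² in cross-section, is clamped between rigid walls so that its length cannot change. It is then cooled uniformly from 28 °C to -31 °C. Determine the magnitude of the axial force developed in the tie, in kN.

With zero net strain, σ = E·αΔT = 145 GPa × 1.4×10⁻⁶ × 59 = 11.98 MPa.
Then P = σA = 11.98 × 1225 mm² = 14.67 kN, tensile.

P ≈ 14.7 kN (tensile)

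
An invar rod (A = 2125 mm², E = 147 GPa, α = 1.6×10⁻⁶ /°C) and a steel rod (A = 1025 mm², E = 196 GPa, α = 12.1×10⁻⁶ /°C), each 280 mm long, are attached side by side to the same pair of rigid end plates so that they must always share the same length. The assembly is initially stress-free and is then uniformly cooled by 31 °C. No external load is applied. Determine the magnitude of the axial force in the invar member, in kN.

The steel has the larger α, so on cooling it would change length more than the invar if both were free. The rigid plates force a common final length, so the steel is put into tension and the invar into compression, with equal and opposite forces P (no external load).
Compatibility of the two members (thermal + elastic change equal): (α₁ − α₂)ΔT = P·[1/(A₁E₁) + 1/(A₂E₂)].
|α₁ − α₂|·ΔT = 10.5×10⁻⁶ × 31 = 0.0003255.
1/(A₁E₁) + 1/(A₂E₂) = 1/(2125×147×10³) + 1/(1025×196×10³) = 8.179×10⁻⁹ N⁻¹.
So P = 0.0003255 / 8.179×10⁻⁹ = 39.8 kN.

P ≈ 39.8 kN (compressive in the invar)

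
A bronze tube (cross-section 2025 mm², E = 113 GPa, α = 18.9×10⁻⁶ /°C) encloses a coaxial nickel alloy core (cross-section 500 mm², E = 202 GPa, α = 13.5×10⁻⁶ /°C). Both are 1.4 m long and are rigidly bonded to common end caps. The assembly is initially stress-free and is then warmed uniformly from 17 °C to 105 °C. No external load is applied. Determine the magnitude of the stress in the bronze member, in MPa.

σ ≈ 16.4 MPa (compressive)

Equilibrium of a rigid end plate with no external load gives equal and opposite internal forces ±P in the two members. Since α_{bronze} > α_{nickel alloy}, heating drives the bronze into compression and the nickel alloy into tension.
Compatibility of the two members (thermal + elastic change equal): (α₁ − α₂)ΔT = P·[1/(A₁E₁) + 1/(A₂E₂)].
|α₁ − α₂|·ΔT = 5.4×10⁻⁶ × 88 = 0.0004752.
1/(A₁E₁) + 1/(A₂E₂) = 1/(2025×113×10³) + 1/(500×202×10³) = 1.427×10⁻⁸ N⁻¹.
So P = 0.0004752 / 1.427×10⁻⁸ = 33.3 kN.
σ_{bronze} = P/A₁ = 33300/2025 = 16.44 MPa, compressive.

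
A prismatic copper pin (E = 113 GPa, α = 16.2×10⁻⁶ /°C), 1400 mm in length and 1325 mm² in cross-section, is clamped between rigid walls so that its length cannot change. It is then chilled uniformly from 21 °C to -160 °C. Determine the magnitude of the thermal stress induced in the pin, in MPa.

The supports are rigid, so the total axial strain is zero. The restrained thermal strain is ε = αΔT = 16.2×10⁻⁶ × 181 = 2932.2×10⁻⁶.
The stress required to suppress this strain is σ = Eε = 113×10³ × 2932.2×10⁻⁶ = 331.3 MPa, tensile since the pin is trying to contract.

σ ≈ 331 MPa (tensile)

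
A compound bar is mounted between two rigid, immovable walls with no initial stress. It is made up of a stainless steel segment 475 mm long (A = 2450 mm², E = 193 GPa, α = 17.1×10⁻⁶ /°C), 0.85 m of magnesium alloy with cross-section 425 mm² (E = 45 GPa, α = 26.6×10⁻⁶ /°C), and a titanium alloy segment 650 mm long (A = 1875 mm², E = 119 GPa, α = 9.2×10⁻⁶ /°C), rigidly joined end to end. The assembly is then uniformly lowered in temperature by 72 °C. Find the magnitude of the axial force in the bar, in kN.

Free thermal contraction of the whole bar: Σ αᵢΔT Lᵢ = 17.1×10⁻⁶×72×475 + 26.6×10⁻⁶×72×850 + 9.2×10⁻⁶×72×650 = 2.643 mm.
Since the ends are fixed, an axial force P builds up, equal in every segment, with P · Σ Lᵢ/(AᵢEᵢ) = δ_free.
Σ Lᵢ/(AᵢEᵢ) = 475/(2450×193×10³) + 850/(425×45×10³) + 650/(1875×119×10³) = 4.836×10⁻⁵ mm/N.
So P = 2.643 / 4.836×10⁻⁵ = 54.66 kN, tensile.

P ≈ 54.7 kN (tensile)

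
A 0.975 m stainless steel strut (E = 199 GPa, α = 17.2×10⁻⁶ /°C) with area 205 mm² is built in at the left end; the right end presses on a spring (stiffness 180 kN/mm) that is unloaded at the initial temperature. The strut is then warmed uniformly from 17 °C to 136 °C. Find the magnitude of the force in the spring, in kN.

P ≈ 67.8 kN

Free thermal expansion: δ_free = αΔT L = 17.2×10⁻⁶ × 119 × 975 = 1.996 mm.
Let P be the compressive force at the spring. The strut shortens elastically by PL/(AE) and the spring compresses by P/k; together these equal δ_free.
So P = δ_free / [L/(AE) + 1/k] = 1.996 / [ 975/(205×199×10³) + 1/(180×10³) ].
P = 1.996 / 2.946×10⁻⁵ = 67750 N.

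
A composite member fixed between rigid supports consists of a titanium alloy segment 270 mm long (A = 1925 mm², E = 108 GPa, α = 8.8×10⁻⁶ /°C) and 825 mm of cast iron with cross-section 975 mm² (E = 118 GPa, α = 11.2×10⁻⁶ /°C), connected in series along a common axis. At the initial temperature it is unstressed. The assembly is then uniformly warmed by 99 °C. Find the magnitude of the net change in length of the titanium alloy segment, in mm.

|ΔL| ≈ 0.0589 mm

With the walls removed the bar would change length by δ_free = Σ αᵢΔT Lᵢ = 8.8×10⁻⁶×99×270 + 11.2×10⁻⁶×99×825 = 1.15 mm.
The rigid supports impose zero overall length change; the single axial force P common to all segments must satisfy P Σ Lᵢ/(AᵢEᵢ) = δ_free.
Σ Lᵢ/(AᵢEᵢ) = 270/(1925×108×10³) + 825/(975×118×10³) = 8.469×10⁻⁶ mm/N.
Hence P = δ_free / Σ(L/AE) = 1.15/8.469×10⁻⁶ = 135.8 kN (compressive).
For the titanium alloy segment, free thermal change = 8.8×10⁻⁶×99×270 = 0.2352 mm and elastic change from P = 135800×270/(1925×108×10³) = 0.1763 mm; these oppose, so the net change is 0.0589 mm (segment lengthens).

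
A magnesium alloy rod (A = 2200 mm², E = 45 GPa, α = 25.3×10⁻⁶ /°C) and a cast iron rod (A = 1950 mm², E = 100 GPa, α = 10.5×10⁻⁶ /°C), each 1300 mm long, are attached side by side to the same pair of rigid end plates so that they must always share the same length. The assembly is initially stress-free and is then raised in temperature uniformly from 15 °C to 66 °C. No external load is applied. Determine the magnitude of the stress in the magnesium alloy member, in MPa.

Equilibrium of a rigid end plate with no external load gives equal and opposite internal forces ±P in the two members. Since α_{magnesium alloy} > α_{cast iron}, heating drives the magnesium alloy into compression and the cast iron into tension.
Equating the net (thermal + elastic) strains gives |α₁ − α₂|·ΔT = P·[1/(A₁E₁) + 1/(A₂E₂)].
|α₁ − α₂|·ΔT = 14.8×10⁻⁶ × 51 = 0.0007548.
1/(A₁E₁) + 1/(A₂E₂) = 1/(2200×45×10³) + 1/(1950×100×10³) = 1.523×10⁻⁸ N⁻¹.
So P = 0.0007548 / 1.523×10⁻⁸ = 49.56 kN.
σ_{magnesium alloy} = P/A₁ = 49560/2200 = 22.53 MPa, compressive.

σ ≈ 22.5 MPa (compressive)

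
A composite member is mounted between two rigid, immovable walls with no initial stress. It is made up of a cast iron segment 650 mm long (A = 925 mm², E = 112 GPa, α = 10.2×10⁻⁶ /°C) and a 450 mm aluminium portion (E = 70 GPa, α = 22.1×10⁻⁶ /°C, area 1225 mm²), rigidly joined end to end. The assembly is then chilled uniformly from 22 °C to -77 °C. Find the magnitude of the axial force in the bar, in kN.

Free thermal contraction of the whole bar: Σ αᵢΔT Lᵢ = 10.2×10⁻⁶×99×650 + 22.1×10⁻⁶×99×450 = 1.641 mm.
The rigid supports impose zero overall length change; the single axial force P common to all segments must satisfy P Σ Lᵢ/(AᵢEᵢ) = δ_free.
Σ Lᵢ/(AᵢEᵢ) = 650/(925×112×10³) + 450/(1225×70×10³) = 1.152×10⁻⁵ mm/N.
Hence P = δ_free / Σ(L/AE) = 1.641/1.152×10⁻⁵ = 142.4 kN (tensile).

P ≈ 142 kN (tensile)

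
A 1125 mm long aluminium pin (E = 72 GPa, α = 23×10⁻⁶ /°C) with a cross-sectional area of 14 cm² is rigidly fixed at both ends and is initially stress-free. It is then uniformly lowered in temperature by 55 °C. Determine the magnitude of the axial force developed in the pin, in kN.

P ≈ 128 kN (tensile)

The ends cannot move, so σ = EαΔT = 72×10³ × 23×10⁻⁶ × 55 = 91.08 MPa.
Then P = σA = 91.08 × 1400 mm² = 127.5 kN, tensile.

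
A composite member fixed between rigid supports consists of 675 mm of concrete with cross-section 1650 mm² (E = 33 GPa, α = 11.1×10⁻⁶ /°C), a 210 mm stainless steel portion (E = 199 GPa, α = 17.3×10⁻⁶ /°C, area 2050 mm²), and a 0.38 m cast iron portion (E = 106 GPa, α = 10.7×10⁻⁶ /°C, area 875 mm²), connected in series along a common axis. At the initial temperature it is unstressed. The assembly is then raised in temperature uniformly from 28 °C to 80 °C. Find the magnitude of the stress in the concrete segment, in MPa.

With the walls removed the bar would change length by δ_free = Σ αᵢΔT Lᵢ = 11.1×10⁻⁶×52×675 + 17.3×10⁻⁶×52×210 + 10.7×10⁻⁶×52×380 = 0.79 mm.
Since the ends are fixed, an axial force P builds up, equal in every segment, with P · Σ Lᵢ/(AᵢEᵢ) = δ_free.
The series flexibility is Σ Lᵢ/(AᵢEᵢ) = 675/(1650×33×10³) + 210/(2050×199×10³) + 380/(875×106×10³) = 1.701×10⁻⁵ mm/N.
P = 0.79 / 1.701×10⁻⁵ = 46440 N = 46.44 kN, compressive.
σ_{concrete} = P / A = 46440 / 1650 = 28.15 MPa.

σ ≈ 28.1 MPa (compressive)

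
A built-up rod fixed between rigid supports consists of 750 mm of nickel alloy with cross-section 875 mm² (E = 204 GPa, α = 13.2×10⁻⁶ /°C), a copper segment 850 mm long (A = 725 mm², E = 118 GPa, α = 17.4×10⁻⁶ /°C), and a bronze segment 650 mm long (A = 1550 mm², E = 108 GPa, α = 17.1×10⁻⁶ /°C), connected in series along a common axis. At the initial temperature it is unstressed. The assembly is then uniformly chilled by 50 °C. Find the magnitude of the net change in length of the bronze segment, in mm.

|ΔL| ≈ 0.17 mm

Free thermal contraction of the whole bar: Σ αᵢΔT Lᵢ = 13.2×10⁻⁶×50×750 + 17.4×10⁻⁶×50×850 + 17.1×10⁻⁶×50×650 = 1.79 mm.
The rigid supports impose zero overall length change; the single axial force P common to all segments must satisfy P Σ Lᵢ/(AᵢEᵢ) = δ_free.
Σ Lᵢ/(AᵢEᵢ) = 750/(875×204×10³) + 850/(725×118×10³) + 650/(1550×108×10³) = 1.802×10⁻⁵ mm/N.
P = 1.79 / 1.802×10⁻⁵ = 99350 N = 99.35 kN, tensile.
For the bronze segment, free thermal change = 17.1×10⁻⁶×50×650 = 0.5558 mm and elastic change from P = 99350×650/(1550×108×10³) = 0.3858 mm; these oppose, so the net change is 0.17 mm (segment shortens).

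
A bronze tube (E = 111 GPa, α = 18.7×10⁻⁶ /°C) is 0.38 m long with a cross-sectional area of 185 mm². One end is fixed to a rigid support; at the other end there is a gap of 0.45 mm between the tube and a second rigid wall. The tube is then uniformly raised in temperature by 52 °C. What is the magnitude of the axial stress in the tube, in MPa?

Unrestrained expansion: δ_free = αΔT L = 18.7×10⁻⁶ × 52 × 380 = 0.3695 mm.
This is smaller than the 0.45 mm clearance, so the tube expands freely without reaching the stop — the stress is zero.

σ ≈ 0 MPa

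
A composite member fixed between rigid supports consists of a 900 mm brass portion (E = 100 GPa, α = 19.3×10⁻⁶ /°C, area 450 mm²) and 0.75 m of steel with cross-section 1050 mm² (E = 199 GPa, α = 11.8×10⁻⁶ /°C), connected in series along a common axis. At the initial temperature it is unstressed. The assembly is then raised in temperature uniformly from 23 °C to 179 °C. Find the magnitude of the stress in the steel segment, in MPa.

σ ≈ 165 MPa (compressive)

Free thermal expansion of the whole bar: Σ αᵢΔT Lᵢ = 19.3×10⁻⁶×156×900 + 11.8×10⁻⁶×156×750 = 4.09 mm.
The rigid supports impose zero overall length change; the single axial force P common to all segments must satisfy P Σ Lᵢ/(AᵢEᵢ) = δ_free.
Σ Lᵢ/(AᵢEᵢ) = 900/(450×100×10³) + 750/(1050×199×10³) = 2.359×10⁻⁵ mm/N.
Hence P = δ_free / Σ(L/AE) = 4.09/2.359×10⁻⁵ = 173.4 kN (compressive).
σ_{steel} = P / A = 173400 / 1050 = 165.1 MPa.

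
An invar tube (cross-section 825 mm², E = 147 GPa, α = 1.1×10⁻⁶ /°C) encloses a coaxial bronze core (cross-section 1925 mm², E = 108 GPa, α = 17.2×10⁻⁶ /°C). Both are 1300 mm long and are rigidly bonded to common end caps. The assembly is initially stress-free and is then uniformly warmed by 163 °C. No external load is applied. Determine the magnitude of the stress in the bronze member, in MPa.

σ ≈ 104 MPa (compressive)

Equilibrium of a rigid end plate with no external load gives equal and opposite internal forces ±P in the two members. Since α_{bronze} > α_{invar}, heating drives the bronze into compression and the invar into tension.
Setting the final lengths equal and cancelling L: (α₁ − α₂)ΔT = P/(A₁E₁) + P/(A₂E₂).
|α₁ − α₂|·ΔT = 16.1×10⁻⁶ × 163 = 0.002624.
1/(A₁E₁) + 1/(A₂E₂) = 1/(825×147×10³) + 1/(1925×108×10³) = 1.306×10⁻⁸ N⁻¹.
So P = 0.002624 / 1.306×10⁻⁸ = 201 kN.
σ_{bronze} = P/A₂ = 201000/1925 = 104.4 MPa, compressive.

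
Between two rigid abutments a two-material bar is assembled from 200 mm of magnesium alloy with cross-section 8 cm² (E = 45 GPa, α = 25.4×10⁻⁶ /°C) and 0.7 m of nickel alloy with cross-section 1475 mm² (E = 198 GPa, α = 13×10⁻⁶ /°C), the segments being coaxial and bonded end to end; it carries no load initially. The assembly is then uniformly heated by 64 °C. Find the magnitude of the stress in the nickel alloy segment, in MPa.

σ ≈ 77.4 MPa (compressive)

If the supports were absent, the total length change would be Σ αᵢΔT Lᵢ = 25.4×10⁻⁶×64×200 + 13×10⁻⁶×64×700 = 0.9075 mm.
The walls prevent any net length change, so an axial force P (same in every segment) develops. Compatibility: P · Σ Lᵢ/(AᵢEᵢ) = δ_free.
The series flexibility is Σ Lᵢ/(AᵢEᵢ) = 200/(800×45×10³) + 700/(1475×198×10³) = 7.952×10⁻⁶ mm/N.
So P = 0.9075 / 7.952×10⁻⁶ = 114.1 kN, compressive.
σ_{nickel alloy} = P / A = 114100 / 1475 = 77.37 MPa.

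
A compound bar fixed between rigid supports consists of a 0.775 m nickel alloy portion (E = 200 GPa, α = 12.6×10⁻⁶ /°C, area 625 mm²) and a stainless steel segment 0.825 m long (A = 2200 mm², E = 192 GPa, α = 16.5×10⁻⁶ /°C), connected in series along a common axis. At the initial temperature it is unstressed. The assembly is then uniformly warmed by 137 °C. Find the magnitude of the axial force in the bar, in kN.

P ≈ 393 kN (compressive)

With the walls removed the bar would change length by δ_free = Σ αᵢΔT Lᵢ = 12.6×10⁻⁶×137×775 + 16.5×10⁻⁶×137×825 = 3.203 mm.
The rigid supports impose zero overall length change; the single axial force P common to all segments must satisfy P Σ Lᵢ/(AᵢEᵢ) = δ_free.
Σ Lᵢ/(AᵢEᵢ) = 775/(625×200×10³) + 825/(2200×192×10³) = 8.153×10⁻⁶ mm/N.
So P = 3.203 / 8.153×10⁻⁶ = 392.8 kN, compressive.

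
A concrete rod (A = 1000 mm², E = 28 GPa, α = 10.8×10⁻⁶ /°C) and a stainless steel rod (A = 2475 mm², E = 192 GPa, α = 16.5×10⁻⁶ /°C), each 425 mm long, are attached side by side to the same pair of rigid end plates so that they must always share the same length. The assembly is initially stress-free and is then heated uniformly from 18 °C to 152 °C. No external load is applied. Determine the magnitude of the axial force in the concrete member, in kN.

P ≈ 20.2 kN (tensile in the concrete)

The stainless steel has the larger α, so on heating it would change length more than the concrete if both were free. The rigid plates force a common final length, so the stainless steel is put into compression and the concrete into tension, with equal and opposite forces P (no external load).
Equating the net (thermal + elastic) strains gives |α₁ − α₂|·ΔT = P·[1/(A₁E₁) + 1/(A₂E₂)].
|α₁ − α₂|·ΔT = 5.7×10⁻⁶ × 134 = 0.0007638.
1/(A₁E₁) + 1/(A₂E₂) = 1/(1000×28×10³) + 1/(2475×192×10³) = 3.782×10⁻⁸ N⁻¹.
P = 0.0007638 / 3.782×10⁻⁸ = 20200 N = 20.2 kN.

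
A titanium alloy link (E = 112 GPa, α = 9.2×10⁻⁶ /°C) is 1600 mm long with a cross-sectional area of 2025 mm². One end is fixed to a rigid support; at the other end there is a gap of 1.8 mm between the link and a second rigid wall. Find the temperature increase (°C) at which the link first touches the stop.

ΔT ≈ 122 °C

Contact occurs when the free expansion equals the gap: αΔT L = 1.8 mm.
ΔT = 1.8 / (9.2×10⁻⁶ × 1600) = 122.3 °C.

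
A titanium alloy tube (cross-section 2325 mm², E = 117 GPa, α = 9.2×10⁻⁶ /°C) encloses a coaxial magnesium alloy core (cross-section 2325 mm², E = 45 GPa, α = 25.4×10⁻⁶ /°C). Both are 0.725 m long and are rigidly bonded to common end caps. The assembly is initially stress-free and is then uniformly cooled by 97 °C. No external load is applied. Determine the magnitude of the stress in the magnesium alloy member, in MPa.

Equilibrium of a rigid end plate with no external load gives equal and opposite internal forces ±P in the two members. Since α_{magnesium alloy} > α_{titanium alloy}, cooling drives the magnesium alloy into tension and the titanium alloy into compression.
Setting the final lengths equal and cancelling L: (α₁ − α₂)ΔT = P/(A₁E₁) + P/(A₂E₂).
|α₁ − α₂|·ΔT = 16.2×10⁻⁶ × 97 = 0.001571.
1/(A₁E₁) + 1/(A₂E₂) = 1/(2325×117×10³) + 1/(2325×45×10³) = 1.323×10⁻⁸ N⁻¹.
So P = 0.001571 / 1.323×10⁻⁸ = 118.7 kN.
σ_{magnesium alloy} = P/A₂ = 118700/2325 = 51.07 MPa, tensile.

σ ≈ 51.1 MPa (tensile)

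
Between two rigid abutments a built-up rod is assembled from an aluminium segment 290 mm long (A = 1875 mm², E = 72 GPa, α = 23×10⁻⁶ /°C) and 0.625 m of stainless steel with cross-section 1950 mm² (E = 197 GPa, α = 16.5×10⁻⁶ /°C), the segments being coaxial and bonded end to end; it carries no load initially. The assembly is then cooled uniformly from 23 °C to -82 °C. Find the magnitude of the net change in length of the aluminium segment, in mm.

Free thermal contraction of the whole bar: Σ αᵢΔT Lᵢ = 23×10⁻⁶×105×290 + 16.5×10⁻⁶×105×625 = 1.783 mm.
The rigid supports impose zero overall length change; the single axial force P common to all segments must satisfy P Σ Lᵢ/(AᵢEᵢ) = δ_free.
Σ Lᵢ/(AᵢEᵢ) = 290/(1875×72×10³) + 625/(1950×197×10³) = 3.775×10⁻⁶ mm/N.
Hence P = δ_free / Σ(L/AE) = 1.783/3.775×10⁻⁶ = 472.3 kN (tensile).
For the aluminium segment, free thermal change = 23×10⁻⁶×105×290 = 0.7004 mm and elastic change from P = 472300×290/(1875×72×10³) = 1.015 mm; these oppose, so the net change is 0.314 mm (segment lengthens).

|ΔL| ≈ 0.314 mm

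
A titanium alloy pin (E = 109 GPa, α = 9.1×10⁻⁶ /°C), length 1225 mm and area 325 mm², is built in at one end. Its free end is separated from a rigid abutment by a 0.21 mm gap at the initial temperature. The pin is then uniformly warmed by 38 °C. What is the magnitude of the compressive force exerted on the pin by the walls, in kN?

Unrestrained expansion: δ_free = αΔT L = 9.1×10⁻⁶ × 38 × 1225 = 0.4236 mm.
After closing the 0.21 mm clearance, 0.4236 − 0.21 = 0.2136 mm of expansion remains to be suppressed by the wall.
So σ = E(δ_free − g)/L = 109×10³ × 0.2136/1225 = 19.01 MPa.
P = σA = 19.01 × 325 = 6.177 kN.

P ≈ 6.18 kN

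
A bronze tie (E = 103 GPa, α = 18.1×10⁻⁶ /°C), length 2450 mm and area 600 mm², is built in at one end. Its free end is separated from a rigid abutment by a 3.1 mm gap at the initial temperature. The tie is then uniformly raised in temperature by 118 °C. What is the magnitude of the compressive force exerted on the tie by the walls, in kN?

If the wall were absent the tie would grow by αΔT L = 18.1×10⁻⁶ × 118 × 2450 = 5.233 mm.
This exceeds the 3.1 mm gap, so the wall pushes back. The portion of expansion that must be recovered elastically is δ_free − gap = 5.233 − 3.1 = 2.133 mm.
That suppressed elongation corresponds to σ = E·Δ/L = 103×10³ × 2.133/2450 = 89.66 MPa.
P = σA = 89.66 × 600 = 53.8 kN.

P ≈ 53.8 kN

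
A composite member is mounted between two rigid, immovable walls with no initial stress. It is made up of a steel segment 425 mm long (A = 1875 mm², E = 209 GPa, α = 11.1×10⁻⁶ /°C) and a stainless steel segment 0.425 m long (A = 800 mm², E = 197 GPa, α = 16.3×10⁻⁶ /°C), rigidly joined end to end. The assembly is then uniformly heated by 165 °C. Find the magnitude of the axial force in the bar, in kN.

P ≈ 508 kN (compressive)

With the walls removed the bar would change length by δ_free = Σ αᵢΔT Lᵢ = 11.1×10⁻⁶×165×425 + 16.3×10⁻⁶×165×425 = 1.921 mm.
The rigid supports impose zero overall length change; the single axial force P common to all segments must satisfy P Σ Lᵢ/(AᵢEᵢ) = δ_free.
Σ Lᵢ/(AᵢEᵢ) = 425/(1875×209×10³) + 425/(800×197×10³) = 3.781×10⁻⁶ mm/N.
Hence P = δ_free / Σ(L/AE) = 1.921/3.781×10⁻⁶ = 508.1 kN (compressive).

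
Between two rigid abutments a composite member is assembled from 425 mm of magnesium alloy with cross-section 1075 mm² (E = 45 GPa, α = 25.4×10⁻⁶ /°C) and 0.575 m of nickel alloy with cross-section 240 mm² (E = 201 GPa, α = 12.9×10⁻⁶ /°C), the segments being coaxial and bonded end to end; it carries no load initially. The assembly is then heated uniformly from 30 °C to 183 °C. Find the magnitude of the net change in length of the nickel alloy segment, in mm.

|ΔL| ≈ 0.469 mm

With the walls removed the bar would change length by δ_free = Σ αᵢΔT Lᵢ = 25.4×10⁻⁶×153×425 + 12.9×10⁻⁶×153×575 = 2.787 mm.
The rigid supports impose zero overall length change; the single axial force P common to all segments must satisfy P Σ Lᵢ/(AᵢEᵢ) = δ_free.
The series flexibility is Σ Lᵢ/(AᵢEᵢ) = 425/(1075×45×10³) + 575/(240×201×10³) = 2.071×10⁻⁵ mm/N.
P = 2.787 / 2.071×10⁻⁵ = 134600 N = 134.6 kN, compressive.
For the nickel alloy segment, free thermal change = 12.9×10⁻⁶×153×575 = 1.135 mm and elastic change from P = 134600×575/(240×201×10³) = 1.604 mm; these oppose, so the net change is 0.469 mm (segment shortens).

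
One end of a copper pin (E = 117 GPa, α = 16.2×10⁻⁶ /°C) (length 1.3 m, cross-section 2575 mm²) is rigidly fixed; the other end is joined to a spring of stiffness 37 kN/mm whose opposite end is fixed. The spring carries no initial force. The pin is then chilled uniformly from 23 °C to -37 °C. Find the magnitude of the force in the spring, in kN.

If the spring were absent the pin would shorten by αΔT L = 16.2×10⁻⁶ × 60 × 1300 = 1.264 mm.
Let P be the tensile force in the spring. The pin extends elastically by PL/(AE) and the spring stretches by P/k; together these equal δ_free.
P [ L/(AE) + 1/k ] = δ_free → P [ 1300/(2575×117×10³) + 1/(37×10³) ] = 1.264.
P = 1.264 / 3.134×10⁻⁵ = 40320 N.

P ≈ 40.3 kN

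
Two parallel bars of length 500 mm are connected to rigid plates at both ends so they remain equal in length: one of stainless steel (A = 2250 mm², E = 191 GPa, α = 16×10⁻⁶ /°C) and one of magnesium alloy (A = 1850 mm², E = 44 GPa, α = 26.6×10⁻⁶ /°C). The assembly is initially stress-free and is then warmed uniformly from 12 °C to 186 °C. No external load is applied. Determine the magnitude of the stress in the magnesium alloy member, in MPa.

σ ≈ 68.2 MPa (compressive)

Both members must finish at the same length. With the larger α, the magnesium alloy tends to over-expand; the plates restrain it, putting the magnesium alloy in compression and the stainless steel in tension. With no external load the two internal forces are equal and opposite, magnitude P.
Setting the final lengths equal and cancelling L: (α₁ − α₂)ΔT = P/(A₁E₁) + P/(A₂E₂).
|α₁ − α₂|·ΔT = 10.6×10⁻⁶ × 174 = 0.001844.
1/(A₁E₁) + 1/(A₂E₂) = 1/(2250×191×10³) + 1/(1850×44×10³) = 1.461×10⁻⁸ N⁻¹.
So P = 0.001844 / 1.461×10⁻⁸ = 126.2 kN.
σ_{magnesium alloy} = P/A₂ = 126200/1850 = 68.23 MPa, compressive.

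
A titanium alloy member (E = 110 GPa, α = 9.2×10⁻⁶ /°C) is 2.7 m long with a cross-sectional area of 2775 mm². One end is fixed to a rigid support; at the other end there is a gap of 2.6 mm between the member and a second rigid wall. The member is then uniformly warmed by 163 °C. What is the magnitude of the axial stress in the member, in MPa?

σ ≈ 59 MPa (compressive)

Unrestrained expansion: δ_free = αΔT L = 9.2×10⁻⁶ × 163 × 2700 = 4.049 mm.
This exceeds the 2.6 mm gap, so the wall pushes back. The portion of expansion that must be recovered elastically is δ_free − gap = 4.049 − 2.6 = 1.449 mm.
That suppressed elongation corresponds to σ = E·Δ/L = 110×10³ × 1.449/2700 = 59.03 MPa.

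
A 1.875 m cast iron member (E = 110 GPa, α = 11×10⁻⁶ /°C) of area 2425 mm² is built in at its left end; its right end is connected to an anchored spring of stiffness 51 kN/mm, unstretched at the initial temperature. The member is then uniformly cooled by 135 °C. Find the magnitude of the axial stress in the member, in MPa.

Free thermal contraction: δ_free = αΔT L = 11×10⁻⁶ × 135 × 1875 = 2.784 mm.
With a force P in the spring, the elastic change of the member is PL/(AE) and that of the spring is P/k; compatibility requires their sum to equal δ_free.
So P = δ_free / [L/(AE) + 1/k] = 2.784 / [ 1875/(2425×110×10³) + 1/(51×10³) ].
P = 2.784 / 2.664×10⁻⁵ = 104500 N.
σ = P/A = 104500/2425 = 43.11 MPa.

σ ≈ 43.1 MPa (tensile)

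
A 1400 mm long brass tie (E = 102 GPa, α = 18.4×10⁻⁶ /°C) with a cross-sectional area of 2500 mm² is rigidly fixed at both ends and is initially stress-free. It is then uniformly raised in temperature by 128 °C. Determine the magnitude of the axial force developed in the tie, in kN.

P ≈ 601 kN (compressive)

With zero net strain, σ = E·αΔT = 102 GPa × 18.4×10⁻⁶ × 128 = 240.2 MPa.
Axial force P = σA = 240.2 × 2500 = 600600 N = 600.6 kN, compressive.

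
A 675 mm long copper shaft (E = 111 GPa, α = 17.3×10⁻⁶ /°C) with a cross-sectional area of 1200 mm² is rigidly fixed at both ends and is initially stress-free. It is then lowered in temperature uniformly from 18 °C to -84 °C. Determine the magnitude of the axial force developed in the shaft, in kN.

With zero net strain, σ = E·αΔT = 111 GPa × 17.3×10⁻⁶ × 102 = 195.9 MPa.
P = AEαΔT = 1200 × 111×10³ × 17.3×10⁻⁶ × 102 = 235 kN (tensile).

P ≈ 235 kN (tensile)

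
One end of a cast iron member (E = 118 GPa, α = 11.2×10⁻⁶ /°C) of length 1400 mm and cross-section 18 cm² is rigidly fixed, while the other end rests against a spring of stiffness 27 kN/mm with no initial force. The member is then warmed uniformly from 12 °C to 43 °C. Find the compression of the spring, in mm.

δ ≈ 0.413 mm

The unrestrained thermal change is αΔT L = 11.2×10⁻⁶ × 31 × 1400 = 0.4861 mm.
With a force P in the spring, the elastic change of the member is PL/(AE) and that of the spring is P/k; compatibility requires their sum to equal δ_free.
P [ L/(AE) + 1/k ] = δ_free → P [ 1400/(1800×118×10³) + 1/(27×10³) ] = 0.4861.
P = 0.4861 / 4.363×10⁻⁵ = 11140 N.
Spring compression = P/k = 11140/(27×10³) = 0.4126 mm.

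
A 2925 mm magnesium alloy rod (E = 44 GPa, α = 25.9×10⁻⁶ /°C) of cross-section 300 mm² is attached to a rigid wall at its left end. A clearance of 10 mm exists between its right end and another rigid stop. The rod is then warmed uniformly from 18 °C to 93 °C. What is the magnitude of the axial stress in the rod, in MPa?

σ ≈ 0 MPa

Free thermal elongation = αΔT L = 25.9×10⁻⁶ × 75 × 2925 = 5.682 mm.
This is smaller than the 10 mm clearance, so the rod expands freely without reaching the stop — the stress is zero.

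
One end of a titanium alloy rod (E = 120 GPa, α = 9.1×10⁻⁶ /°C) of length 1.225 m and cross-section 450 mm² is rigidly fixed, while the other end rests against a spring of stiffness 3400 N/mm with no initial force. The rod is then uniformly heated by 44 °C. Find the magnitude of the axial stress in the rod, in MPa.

σ ≈ 3.44 MPa (compressive)

The unrestrained thermal change is αΔT L = 9.1×10⁻⁶ × 44 × 1225 = 0.4905 mm.
Let P be the compressive force at the spring. The rod shortens elastically by PL/(AE) and the spring compresses by P/k; together these equal δ_free.
So P = δ_free / [L/(AE) + 1/k] = 0.4905 / [ 1225/(450×120×10³) + 1/(3400) ].
P = 0.4905 / 0.0003168 = 1548 N.
σ = P/A = 1548/450 = 3.441 MPa.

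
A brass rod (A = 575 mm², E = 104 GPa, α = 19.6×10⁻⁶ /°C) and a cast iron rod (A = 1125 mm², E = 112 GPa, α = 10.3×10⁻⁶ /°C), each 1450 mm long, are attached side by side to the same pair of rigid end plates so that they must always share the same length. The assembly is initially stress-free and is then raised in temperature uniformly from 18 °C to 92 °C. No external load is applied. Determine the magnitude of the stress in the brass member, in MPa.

Both members must finish at the same length. With the larger α, the brass tends to over-expand; the plates restrain it, putting the brass in compression and the cast iron in tension. With no external load the two internal forces are equal and opposite, magnitude P.
Equating the net (thermal + elastic) strains gives |α₁ − α₂|·ΔT = P·[1/(A₁E₁) + 1/(A₂E₂)].
|α₁ − α₂|·ΔT = 9.3×10⁻⁶ × 74 = 0.0006882.
1/(A₁E₁) + 1/(A₂E₂) = 1/(575×104×10³) + 1/(1125×112×10³) = 2.466×10⁻⁸ N⁻¹.
P = 0.0006882 / 2.466×10⁻⁸ = 27910 N = 27.91 kN.
σ_{brass} = P/A₁ = 27910/575 = 48.54 MPa, compressive.

σ ≈ 48.5 MPa (compressive)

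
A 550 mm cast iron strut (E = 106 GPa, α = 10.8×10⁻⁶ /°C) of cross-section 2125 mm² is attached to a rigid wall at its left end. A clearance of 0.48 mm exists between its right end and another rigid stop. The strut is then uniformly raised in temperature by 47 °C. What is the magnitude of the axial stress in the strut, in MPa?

Free thermal elongation = αΔT L = 10.8×10⁻⁶ × 47 × 550 = 0.2792 mm.
Since δ_free = 0.279 mm is less than the 0.48 mm gap, the strut never touches the wall. No axial force develops.

σ ≈ 0 MPa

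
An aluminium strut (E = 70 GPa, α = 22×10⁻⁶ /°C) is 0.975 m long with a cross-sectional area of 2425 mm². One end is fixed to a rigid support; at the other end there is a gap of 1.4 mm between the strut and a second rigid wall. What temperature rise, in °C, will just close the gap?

The gap closes when αΔT L = 1.4 mm, since the strut is still unstressed at that instant.
So ΔT = g/(αL) = 1.4/(22×10⁻⁶ × 975) = 65.27 °C.

ΔT ≈ 65.3 °C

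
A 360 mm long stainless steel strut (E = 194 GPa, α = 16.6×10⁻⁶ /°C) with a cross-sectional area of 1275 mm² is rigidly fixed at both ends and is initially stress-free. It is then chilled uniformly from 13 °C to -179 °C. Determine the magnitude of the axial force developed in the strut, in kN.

Full restraint means ε = 0, so the stress is σ = EαΔT = 194×10³ × 16.6×10⁻⁶ × 192 = 618.3 MPa.
Axial force P = σA = 618.3 × 1275 = 788400 N = 788.4 kN, tensile.

P ≈ 788 kN (tensile)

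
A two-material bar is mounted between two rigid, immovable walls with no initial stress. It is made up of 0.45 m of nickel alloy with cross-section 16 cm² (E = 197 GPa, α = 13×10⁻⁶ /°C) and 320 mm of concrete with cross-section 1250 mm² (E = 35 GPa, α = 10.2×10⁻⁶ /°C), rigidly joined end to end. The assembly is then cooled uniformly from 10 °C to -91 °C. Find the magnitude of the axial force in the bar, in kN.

Free thermal contraction of the whole bar: Σ αᵢΔT Lᵢ = 13×10⁻⁶×101×450 + 10.2×10⁻⁶×101×320 = 0.9205 mm.
The rigid supports impose zero overall length change; the single axial force P common to all segments must satisfy P Σ Lᵢ/(AᵢEᵢ) = δ_free.
The series flexibility is Σ Lᵢ/(AᵢEᵢ) = 450/(1600×197×10³) + 320/(1250×35×10³) = 8.742×10⁻⁶ mm/N.
P = 0.9205 / 8.742×10⁻⁶ = 105300 N = 105.3 kN, tensile.

P ≈ 105 kN (tensile)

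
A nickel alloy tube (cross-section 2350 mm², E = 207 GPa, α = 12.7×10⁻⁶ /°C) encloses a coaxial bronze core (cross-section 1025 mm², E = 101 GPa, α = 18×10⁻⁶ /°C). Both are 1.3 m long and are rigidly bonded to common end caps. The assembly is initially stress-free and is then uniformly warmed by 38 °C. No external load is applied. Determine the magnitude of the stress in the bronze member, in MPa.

Both members must finish at the same length. With the larger α, the bronze tends to over-expand; the plates restrain it, putting the bronze in compression and the nickel alloy in tension. With no external load the two internal forces are equal and opposite, magnitude P.
Equating the net (thermal + elastic) strains gives |α₁ − α₂|·ΔT = P·[1/(A₁E₁) + 1/(A₂E₂)].
|α₁ − α₂|·ΔT = 5.3×10⁻⁶ × 38 = 0.0002014.
1/(A₁E₁) + 1/(A₂E₂) = 1/(2350×207×10³) + 1/(1025×101×10³) = 1.172×10⁻⁸ N⁻¹.
P = 0.0002014 / 1.172×10⁻⁸ = 17190 N = 17.19 kN.
σ_{bronze} = P/A₂ = 17190/1025 = 16.77 MPa, compressive.

σ ≈ 16.8 MPa (compressive)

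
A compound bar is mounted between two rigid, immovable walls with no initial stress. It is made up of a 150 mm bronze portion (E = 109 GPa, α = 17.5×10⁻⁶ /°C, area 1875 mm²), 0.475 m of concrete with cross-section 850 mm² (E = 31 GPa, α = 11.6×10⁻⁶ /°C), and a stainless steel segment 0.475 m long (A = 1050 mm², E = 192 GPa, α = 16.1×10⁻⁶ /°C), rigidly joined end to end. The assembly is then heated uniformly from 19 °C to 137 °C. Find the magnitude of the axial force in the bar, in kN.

Free thermal expansion of the whole bar: Σ αᵢΔT Lᵢ = 17.5×10⁻⁶×118×150 + 11.6×10⁻⁶×118×475 + 16.1×10⁻⁶×118×475 = 1.862 mm.
The walls prevent any net length change, so an axial force P (same in every segment) develops. Compatibility: P · Σ Lᵢ/(AᵢEᵢ) = δ_free.
The series flexibility is Σ Lᵢ/(AᵢEᵢ) = 150/(1875×109×10³) + 475/(850×31×10³) + 475/(1050×192×10³) = 2.112×10⁻⁵ mm/N.
So P = 1.862 / 2.112×10⁻⁵ = 88.19 kN, compressive.

P ≈ 88.2 kN (compressive)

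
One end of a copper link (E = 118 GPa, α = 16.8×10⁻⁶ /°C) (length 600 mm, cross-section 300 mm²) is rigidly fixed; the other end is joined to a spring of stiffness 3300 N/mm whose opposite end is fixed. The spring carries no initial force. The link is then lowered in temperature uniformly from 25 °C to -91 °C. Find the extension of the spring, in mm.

δ ≈ 1.11 mm

If the spring were absent the link would shorten by αΔT L = 16.8×10⁻⁶ × 116 × 600 = 1.169 mm.
With a force P in the spring, the elastic change of the link is PL/(AE) and that of the spring is P/k; compatibility requires their sum to equal δ_free.
So P = δ_free / [L/(AE) + 1/k] = 1.169 / [ 600/(300×118×10³) + 1/(3300) ].
P = 1.169 / 0.00032 = 3654 N.
Spring extension = P/k = 3654/(3300) = 1.107 mm.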